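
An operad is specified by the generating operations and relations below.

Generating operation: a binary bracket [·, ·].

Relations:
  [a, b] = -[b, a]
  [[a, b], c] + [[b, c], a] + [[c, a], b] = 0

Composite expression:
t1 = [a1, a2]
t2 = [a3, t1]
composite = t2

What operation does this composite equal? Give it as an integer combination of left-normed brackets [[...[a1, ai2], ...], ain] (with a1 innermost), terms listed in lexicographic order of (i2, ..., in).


-[[a1, a2], a3]

Expand each bracket as ab - ba; the a1-initial words give the coefficients.
Composite bracket: [a3, [a1, a2]]
Expanding via [a, b] = ab - ba: 4 signed words (2^2 = 4).
Keep just the words that open with a1:
  the word a1a2a3 carries sign -1 and contributes -[[a1, a2], a3]


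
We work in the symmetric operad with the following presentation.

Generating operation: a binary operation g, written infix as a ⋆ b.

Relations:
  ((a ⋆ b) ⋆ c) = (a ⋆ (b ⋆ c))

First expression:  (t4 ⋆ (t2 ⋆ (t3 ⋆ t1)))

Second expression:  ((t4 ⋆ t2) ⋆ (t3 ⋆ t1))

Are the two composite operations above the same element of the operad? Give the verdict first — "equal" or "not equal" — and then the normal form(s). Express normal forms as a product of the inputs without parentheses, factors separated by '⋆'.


equal; both compose to t4 ⋆ t2 ⋆ t3 ⋆ t1

Reducing the first expression gives t4 ⋆ t2 ⋆ t3 ⋆ t1
Reducing the second expression gives t4 ⋆ t2 ⋆ t3 ⋆ t1
Identical normal forms: equal.


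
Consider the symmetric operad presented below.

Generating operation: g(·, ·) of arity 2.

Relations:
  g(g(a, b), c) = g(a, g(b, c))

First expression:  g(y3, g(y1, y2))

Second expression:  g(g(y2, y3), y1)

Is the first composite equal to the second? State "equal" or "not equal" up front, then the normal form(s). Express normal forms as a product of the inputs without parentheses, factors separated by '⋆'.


The first composite normalizes to y3 ⋆ y1 ⋆ y2
The second composite normalizes to y2 ⋆ y3 ⋆ y1
No match — not equal.

not equal; the first gives y3 ⋆ y1 ⋆ y2 and the second y2 ⋆ y3 ⋆ y1


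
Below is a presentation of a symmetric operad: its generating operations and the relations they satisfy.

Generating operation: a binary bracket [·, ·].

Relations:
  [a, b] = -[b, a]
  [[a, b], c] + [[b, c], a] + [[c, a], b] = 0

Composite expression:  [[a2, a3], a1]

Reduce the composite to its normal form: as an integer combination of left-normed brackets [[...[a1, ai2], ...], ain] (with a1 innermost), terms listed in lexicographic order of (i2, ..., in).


-[[a1, a2], a3] + [[a1, a3], a2]

Left-normed coefficients sit on the a1-initial expansion words.
Composite bracket: [[a2, a3], a1]
Full expansion: 4 signed words from ab - ba (2^2 = 4).
Coefficients come from the a1-initial words:
  a1a2a3 (sign -1) contributes -[[a1, a2], a3]
  a1a3a2 (sign +1) contributes +[[a1, a3], a2]


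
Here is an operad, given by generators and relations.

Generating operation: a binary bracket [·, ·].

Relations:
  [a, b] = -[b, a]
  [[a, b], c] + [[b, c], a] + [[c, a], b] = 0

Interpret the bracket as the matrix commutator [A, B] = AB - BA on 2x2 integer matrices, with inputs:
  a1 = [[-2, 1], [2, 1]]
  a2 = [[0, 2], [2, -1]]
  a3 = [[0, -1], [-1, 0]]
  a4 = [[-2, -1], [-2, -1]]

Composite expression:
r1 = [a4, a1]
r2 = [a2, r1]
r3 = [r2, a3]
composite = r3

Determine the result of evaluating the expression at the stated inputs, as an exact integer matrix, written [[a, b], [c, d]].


[[-4, -48], [48, 4]]


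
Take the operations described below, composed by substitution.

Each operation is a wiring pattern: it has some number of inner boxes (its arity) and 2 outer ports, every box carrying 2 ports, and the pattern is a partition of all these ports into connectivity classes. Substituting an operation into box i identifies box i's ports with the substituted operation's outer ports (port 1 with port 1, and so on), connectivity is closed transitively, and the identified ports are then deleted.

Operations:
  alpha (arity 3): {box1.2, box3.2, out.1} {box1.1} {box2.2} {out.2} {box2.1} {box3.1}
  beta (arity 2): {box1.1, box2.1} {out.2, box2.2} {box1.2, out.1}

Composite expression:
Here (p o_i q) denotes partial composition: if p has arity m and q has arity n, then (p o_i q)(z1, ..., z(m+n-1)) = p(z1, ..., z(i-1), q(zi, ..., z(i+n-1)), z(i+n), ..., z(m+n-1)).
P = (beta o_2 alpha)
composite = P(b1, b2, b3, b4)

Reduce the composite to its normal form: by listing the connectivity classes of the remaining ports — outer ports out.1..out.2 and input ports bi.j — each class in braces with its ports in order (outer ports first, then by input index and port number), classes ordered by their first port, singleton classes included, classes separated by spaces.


{out.1, b1.2} {out.2} {b1.1, b2.2, b4.2} {b2.1} {b3.1} {b3.2} {b4.1}


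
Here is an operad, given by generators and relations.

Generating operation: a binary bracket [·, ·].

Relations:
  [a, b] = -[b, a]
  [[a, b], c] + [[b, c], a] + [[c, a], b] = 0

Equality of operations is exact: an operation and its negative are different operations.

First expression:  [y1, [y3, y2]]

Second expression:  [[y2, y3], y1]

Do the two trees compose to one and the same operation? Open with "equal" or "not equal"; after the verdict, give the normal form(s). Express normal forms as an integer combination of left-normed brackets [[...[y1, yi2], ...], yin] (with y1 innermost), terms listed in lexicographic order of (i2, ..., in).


Reducing the first expression gives -[[y1, y2], y3] + [[y1, y3], y2]
Reducing the second expression gives -[[y1, y2], y3] + [[y1, y3], y2]
Same normal form: equal.

equal; both compose to -[[y1, y2], y3] + [[y1, y3], y2]


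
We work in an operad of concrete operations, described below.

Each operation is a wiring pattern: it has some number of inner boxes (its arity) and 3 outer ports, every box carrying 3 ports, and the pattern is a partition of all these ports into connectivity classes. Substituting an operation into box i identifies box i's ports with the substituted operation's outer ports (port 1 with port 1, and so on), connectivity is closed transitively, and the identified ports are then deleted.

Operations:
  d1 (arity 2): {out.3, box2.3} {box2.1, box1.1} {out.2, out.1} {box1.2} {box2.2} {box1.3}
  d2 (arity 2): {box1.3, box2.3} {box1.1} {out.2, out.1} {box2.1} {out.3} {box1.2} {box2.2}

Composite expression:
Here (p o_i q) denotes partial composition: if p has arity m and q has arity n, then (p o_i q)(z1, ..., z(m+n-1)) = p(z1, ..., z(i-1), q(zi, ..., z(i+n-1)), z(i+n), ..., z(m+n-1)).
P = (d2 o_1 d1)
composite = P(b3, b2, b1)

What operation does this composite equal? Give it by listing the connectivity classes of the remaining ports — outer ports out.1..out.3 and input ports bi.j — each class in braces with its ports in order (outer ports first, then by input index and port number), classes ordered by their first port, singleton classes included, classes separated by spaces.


{out.1, out.2} {out.3} {b1.1} {b1.2} {b1.3, b2.3} {b2.1, b3.1} {b2.2} {b3.2} {b3.3}

Connectivity passes through glued d2-boundaries; trace each wire chain.
through d1, on inputs (b3, b2): {out.1, out.2} {out.3, b2.3} {b2.1, b3.1} {b2.2} {b3.2} {b3.3} (out.j = stage outer ports)
through d2, on inputs (b3, b2, b1): {out.1, out.2} {out.3} {b1.1} {b1.2} {b1.3, b2.3} {b2.1, b3.1} {b2.2} {b3.2} {b3.3} (out.j = stage outer ports)


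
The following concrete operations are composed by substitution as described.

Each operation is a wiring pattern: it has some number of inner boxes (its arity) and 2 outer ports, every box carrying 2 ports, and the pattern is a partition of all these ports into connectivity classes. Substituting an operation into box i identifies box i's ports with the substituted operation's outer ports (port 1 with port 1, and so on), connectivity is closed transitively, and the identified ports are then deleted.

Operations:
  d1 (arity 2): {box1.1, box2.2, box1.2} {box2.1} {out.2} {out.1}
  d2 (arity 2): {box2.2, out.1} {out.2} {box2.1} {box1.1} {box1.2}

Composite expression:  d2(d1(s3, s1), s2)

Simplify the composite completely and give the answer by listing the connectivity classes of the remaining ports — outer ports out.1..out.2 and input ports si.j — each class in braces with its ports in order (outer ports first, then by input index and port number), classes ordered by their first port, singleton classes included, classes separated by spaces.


{out.1, s2.2} {out.2} {s1.1} {s1.2, s3.1, s3.2} {s2.1}


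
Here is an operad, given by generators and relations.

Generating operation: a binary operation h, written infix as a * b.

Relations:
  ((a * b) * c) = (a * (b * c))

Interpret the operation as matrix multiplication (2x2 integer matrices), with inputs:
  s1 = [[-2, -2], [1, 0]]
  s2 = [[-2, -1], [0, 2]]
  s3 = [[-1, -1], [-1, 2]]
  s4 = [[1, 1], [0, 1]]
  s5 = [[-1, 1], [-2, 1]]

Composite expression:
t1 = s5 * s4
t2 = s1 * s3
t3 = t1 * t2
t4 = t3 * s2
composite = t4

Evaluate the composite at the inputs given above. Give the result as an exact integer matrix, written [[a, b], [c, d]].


[[8, 8], [14, 17]]

(s5 * s4) = [[-1, 0], [-2, -1]]
(s1 * s3) = [[4, -2], [-1, -1]]
((s5 * s4) * (s1 * s3)) = [[-4, 2], [-7, 5]]
(((s5 * s4) * (s1 * s3)) * s2) = [[8, 8], [14, 17]]


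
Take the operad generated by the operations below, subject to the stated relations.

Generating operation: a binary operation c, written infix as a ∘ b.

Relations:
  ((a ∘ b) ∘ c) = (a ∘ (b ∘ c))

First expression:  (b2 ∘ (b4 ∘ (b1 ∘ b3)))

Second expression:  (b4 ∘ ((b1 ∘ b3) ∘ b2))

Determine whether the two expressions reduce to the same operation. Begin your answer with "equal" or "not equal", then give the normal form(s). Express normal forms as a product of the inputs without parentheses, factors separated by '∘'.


not equal: they reduce to b2 ∘ b4 ∘ b1 ∘ b3 and b4 ∘ b1 ∘ b3 ∘ b2


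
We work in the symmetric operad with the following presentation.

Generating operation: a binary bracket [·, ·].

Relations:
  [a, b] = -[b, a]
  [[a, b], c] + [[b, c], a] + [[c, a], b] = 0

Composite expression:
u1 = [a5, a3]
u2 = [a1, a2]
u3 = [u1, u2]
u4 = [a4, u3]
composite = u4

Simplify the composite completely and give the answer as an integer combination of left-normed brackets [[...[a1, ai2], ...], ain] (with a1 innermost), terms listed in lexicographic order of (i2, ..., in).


-[[[[a1, a2], a3], a5], a4] + [[[[a1, a2], a5], a3], a4]

Expand each bracket as ab - ba; the a1-initial words give the coefficients.
Composite bracket: [a4, [[a5, a3], [a1, a2]]]
Expanding via [a, b] = ab - ba: 16 signed words (2^4 = 16).
Words beginning with a1 determine it all:
  word a1a2a3a5a4 has sign -1, contributing -[[[[a1, a2], a3], a5], a4]
  word a1a2a5a3a4 has sign +1, contributing +[[[[a1, a2], a5], a3], a4]


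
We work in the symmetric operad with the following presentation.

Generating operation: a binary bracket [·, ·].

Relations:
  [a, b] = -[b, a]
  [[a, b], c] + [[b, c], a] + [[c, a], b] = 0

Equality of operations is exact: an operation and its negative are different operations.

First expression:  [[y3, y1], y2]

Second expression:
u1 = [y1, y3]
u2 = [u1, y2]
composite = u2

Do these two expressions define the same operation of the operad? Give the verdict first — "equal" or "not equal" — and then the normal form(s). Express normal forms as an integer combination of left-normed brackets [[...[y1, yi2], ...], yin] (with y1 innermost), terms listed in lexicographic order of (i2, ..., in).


In normal form, the first expression is -[[y1, y3], y2]
In normal form, the second expression is [[y1, y3], y2]
They disagree, so not equal.

not equal: they reduce to -[[y1, y3], y2] and [[y1, y3], y2]


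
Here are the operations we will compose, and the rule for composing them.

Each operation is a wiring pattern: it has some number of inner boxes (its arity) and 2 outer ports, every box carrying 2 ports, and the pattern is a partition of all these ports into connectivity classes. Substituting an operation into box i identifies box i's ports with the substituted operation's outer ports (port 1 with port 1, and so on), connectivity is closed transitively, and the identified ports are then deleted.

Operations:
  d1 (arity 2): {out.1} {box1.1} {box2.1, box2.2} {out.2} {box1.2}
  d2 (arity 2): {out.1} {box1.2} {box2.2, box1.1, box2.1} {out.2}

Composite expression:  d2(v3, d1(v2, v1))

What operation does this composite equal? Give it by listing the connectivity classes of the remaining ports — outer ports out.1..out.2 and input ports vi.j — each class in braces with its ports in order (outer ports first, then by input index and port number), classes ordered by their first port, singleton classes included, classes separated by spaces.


Reachability decides: close wires over d2-identified ports.
after d1, the pattern on (v2, v1) reads {out.1} {out.2} {v1.1, v1.2} {v2.1} {v2.2} (out.j = its outer ports)
after d2, the pattern on (v3, v2, v1) reads {out.1} {out.2} {v1.1, v1.2} {v2.1} {v2.2} {v3.1} {v3.2} (out.j = its outer ports)

{out.1} {out.2} {v1.1, v1.2} {v2.1} {v2.2} {v3.1} {v3.2}


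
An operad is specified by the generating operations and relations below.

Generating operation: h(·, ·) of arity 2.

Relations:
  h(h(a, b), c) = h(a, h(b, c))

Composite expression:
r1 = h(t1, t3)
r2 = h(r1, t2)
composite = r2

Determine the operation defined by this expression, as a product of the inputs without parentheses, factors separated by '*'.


t1 * t3 * t2

All parenthesizations of h agree; list the t-inputs left to right.
h(t1, t3) reduces to t1 * t3
h(h(t1, t3), t2) reduces to t1 * t3 * t2


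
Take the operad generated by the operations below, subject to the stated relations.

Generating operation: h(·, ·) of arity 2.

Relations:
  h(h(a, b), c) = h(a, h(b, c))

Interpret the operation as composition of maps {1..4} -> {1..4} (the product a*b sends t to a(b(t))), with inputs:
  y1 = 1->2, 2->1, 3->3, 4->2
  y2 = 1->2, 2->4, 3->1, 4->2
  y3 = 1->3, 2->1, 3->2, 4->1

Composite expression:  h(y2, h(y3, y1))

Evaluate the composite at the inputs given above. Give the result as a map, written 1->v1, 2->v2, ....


1->2, 2->1, 3->4, 4->2

h(y3, y1) = 1->1, 2->3, 3->2, 4->1
h(y2, h(y3, y1)) = 1->2, 2->1, 3->4, 4->2


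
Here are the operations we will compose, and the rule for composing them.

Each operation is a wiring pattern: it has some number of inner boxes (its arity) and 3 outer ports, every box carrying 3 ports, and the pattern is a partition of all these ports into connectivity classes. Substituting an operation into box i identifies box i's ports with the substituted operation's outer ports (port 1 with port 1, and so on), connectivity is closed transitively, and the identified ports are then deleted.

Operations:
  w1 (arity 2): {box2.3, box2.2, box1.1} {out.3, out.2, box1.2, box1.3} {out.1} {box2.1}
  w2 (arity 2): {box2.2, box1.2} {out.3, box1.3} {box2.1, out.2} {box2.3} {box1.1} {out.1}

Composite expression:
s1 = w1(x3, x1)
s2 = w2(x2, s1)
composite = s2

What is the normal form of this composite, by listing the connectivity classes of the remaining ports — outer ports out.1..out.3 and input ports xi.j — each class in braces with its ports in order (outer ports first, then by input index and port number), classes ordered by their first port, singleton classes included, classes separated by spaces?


{out.1} {out.2} {out.3, x2.3} {x1.1} {x1.2, x1.3, x3.1} {x2.1} {x2.2, x3.2, x3.3}

Connectivity passes through glued w2-boundaries; trace each wire chain.
through w1, on inputs (x3, x1): {out.1} {out.2, out.3, x3.2, x3.3} {x1.1} {x1.2, x1.3, x3.1} (out.j = stage outer ports)
through w2, on inputs (x2, x3, x1): {out.1} {out.2} {out.3, x2.3} {x1.1} {x1.2, x1.3, x3.1} {x2.1} {x2.2, x3.2, x3.3} (out.j = stage outer ports)


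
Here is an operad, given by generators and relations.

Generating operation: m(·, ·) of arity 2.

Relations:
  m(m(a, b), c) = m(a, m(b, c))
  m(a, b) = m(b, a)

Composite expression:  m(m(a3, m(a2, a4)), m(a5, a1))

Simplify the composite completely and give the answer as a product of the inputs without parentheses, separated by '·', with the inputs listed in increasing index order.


a1 · a2 · a3 · a4 · a5

Reordering under m is free, so list the a-inputs canonically.
m(a2, a4) reduces to a2 · a4
m(a3, m(a2, a4)) reduces to a3 · a2 · a4
m(a5, a1) reduces to a5 · a1
m(m(a3, m(a2, a4)), m(a5, a1)) reduces to a3 · a2 · a4 · a5 · a1
commutativity sorts the factors: a1 · a2 · a3 · a4 · a5


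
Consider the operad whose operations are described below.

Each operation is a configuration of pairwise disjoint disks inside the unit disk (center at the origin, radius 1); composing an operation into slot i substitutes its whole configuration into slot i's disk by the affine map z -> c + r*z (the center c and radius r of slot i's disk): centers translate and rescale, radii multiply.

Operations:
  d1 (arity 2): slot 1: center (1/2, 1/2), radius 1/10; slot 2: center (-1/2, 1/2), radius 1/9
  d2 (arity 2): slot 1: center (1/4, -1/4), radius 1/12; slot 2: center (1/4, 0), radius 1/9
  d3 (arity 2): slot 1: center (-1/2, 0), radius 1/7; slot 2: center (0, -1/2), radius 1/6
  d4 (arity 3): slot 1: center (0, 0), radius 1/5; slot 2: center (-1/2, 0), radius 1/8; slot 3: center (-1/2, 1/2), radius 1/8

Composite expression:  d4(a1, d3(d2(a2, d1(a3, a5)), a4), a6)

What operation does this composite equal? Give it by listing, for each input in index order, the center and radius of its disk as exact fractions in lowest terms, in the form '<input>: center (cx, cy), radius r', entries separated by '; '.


a1: center (0, 0), radius 1/5; a2: center (-125/224, -1/224), radius 1/672; a3: center (-1123/2016, 1/1008), radius 1/5040; a4: center (-1/2, -1/16), radius 1/48; a5: center (-161/288, 1/1008), radius 1/4536; a6: center (-1/2, 1/2), radius 1/8

Follow each a-input down from d4: c' goes to c + r*c', radius to r*r'.
a1: after 1 affine step, its disk has center (0, 0), radius 1/5
a2: after 3 affine steps, its disk has center (-125/224, -1/224), radius 1/672
a3: after 4 affine steps, its disk has center (-1123/2016, 1/1008), radius 1/5040
a5: after 4 affine steps, its disk has center (-161/288, 1/1008), radius 1/4536
a4: after 2 affine steps, its disk has center (-1/2, -1/16), radius 1/48
a6: after 1 affine step, its disk has center (-1/2, 1/2), radius 1/8


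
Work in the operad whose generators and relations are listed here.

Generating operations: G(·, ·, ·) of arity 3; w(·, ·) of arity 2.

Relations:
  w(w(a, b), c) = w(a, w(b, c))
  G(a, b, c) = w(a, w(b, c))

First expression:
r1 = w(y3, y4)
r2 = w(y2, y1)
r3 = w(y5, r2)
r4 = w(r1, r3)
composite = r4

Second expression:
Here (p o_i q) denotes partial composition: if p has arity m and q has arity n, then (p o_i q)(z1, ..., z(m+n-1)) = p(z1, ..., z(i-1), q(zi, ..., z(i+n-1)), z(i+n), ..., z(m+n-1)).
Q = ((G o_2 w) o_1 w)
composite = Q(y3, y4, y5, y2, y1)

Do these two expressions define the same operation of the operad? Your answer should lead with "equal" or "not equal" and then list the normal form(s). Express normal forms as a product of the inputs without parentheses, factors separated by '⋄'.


In normal form, the first expression is y3 ⋄ y4 ⋄ y5 ⋄ y2 ⋄ y1
In normal form, the second expression is y3 ⋄ y4 ⋄ y5 ⋄ y2 ⋄ y1
Same normal form: equal.

equal — both sides give y3 ⋄ y4 ⋄ y5 ⋄ y2 ⋄ y1


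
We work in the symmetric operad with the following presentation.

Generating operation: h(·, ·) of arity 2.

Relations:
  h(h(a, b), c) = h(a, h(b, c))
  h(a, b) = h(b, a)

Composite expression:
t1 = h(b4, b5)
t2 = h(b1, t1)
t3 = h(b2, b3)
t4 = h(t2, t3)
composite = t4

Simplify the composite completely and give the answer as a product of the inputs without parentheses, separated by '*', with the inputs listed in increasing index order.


b1 * b2 * b3 * b4 * b5

Both nesting and order wash out for h; what remains is which b's occur.
h(b4, b5) collapses to b4 * b5
h(b1, h(b4, b5)) collapses to b1 * b4 * b5
h(b2, b3) collapses to b2 * b3
h(h(b1, h(b4, b5)), h(b2, b3)) collapses to b1 * b4 * b5 * b2 * b3
commutativity sorts the factors: b1 * b2 * b3 * b4 * b5


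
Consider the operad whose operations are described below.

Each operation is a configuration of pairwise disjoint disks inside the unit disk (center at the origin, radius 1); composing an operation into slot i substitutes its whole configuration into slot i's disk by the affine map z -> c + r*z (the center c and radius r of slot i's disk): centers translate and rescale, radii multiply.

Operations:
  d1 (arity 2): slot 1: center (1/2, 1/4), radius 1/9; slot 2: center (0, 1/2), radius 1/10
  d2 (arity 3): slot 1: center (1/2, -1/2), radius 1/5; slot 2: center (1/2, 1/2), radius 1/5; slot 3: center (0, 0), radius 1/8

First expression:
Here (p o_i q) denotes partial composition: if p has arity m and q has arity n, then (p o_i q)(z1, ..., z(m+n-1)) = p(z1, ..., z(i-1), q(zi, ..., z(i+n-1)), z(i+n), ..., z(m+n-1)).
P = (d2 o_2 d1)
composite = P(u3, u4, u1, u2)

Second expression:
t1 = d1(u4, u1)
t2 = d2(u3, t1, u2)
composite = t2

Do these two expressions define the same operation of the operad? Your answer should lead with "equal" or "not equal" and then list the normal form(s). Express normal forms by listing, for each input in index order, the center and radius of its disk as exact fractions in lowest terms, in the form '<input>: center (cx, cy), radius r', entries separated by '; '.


equal; both compose to u1: center (1/2, 3/5), radius 1/50; u2: center (0, 0), radius 1/8; u3: center (1/2, -1/2), radius 1/5; u4: center (3/5, 11/20), radius 1/45

In normal form, the first expression is u1: center (1/2, 3/5), radius 1/50; u2: center (0, 0), radius 1/8; u3: center (1/2, -1/2), radius 1/5; u4: center (3/5, 11/20), radius 1/45
In normal form, the second expression is u1: center (1/2, 3/5), radius 1/50; u2: center (0, 0), radius 1/8; u3: center (1/2, -1/2), radius 1/5; u4: center (3/5, 11/20), radius 1/45
Same normal form: equal.


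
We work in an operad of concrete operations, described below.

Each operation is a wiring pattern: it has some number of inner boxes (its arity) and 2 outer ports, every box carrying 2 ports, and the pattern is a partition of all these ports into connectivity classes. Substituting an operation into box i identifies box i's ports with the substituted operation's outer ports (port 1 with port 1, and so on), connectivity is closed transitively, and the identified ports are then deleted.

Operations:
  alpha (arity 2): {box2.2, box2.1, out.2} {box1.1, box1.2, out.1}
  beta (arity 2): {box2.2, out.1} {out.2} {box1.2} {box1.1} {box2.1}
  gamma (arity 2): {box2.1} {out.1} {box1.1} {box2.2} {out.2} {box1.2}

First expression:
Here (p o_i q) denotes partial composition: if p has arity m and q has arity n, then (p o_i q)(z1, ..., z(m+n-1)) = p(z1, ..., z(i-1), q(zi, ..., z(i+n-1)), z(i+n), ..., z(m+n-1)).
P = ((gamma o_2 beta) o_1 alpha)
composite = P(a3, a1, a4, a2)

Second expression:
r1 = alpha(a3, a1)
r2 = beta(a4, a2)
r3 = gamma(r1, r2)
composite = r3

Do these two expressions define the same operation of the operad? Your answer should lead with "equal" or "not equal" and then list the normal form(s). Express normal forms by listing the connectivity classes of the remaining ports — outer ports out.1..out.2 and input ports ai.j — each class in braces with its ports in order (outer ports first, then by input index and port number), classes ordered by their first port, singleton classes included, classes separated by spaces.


equal — both sides give {out.1} {out.2} {a1.1, a1.2} {a2.1} {a2.2} {a3.1, a3.2} {a4.1} {a4.2}


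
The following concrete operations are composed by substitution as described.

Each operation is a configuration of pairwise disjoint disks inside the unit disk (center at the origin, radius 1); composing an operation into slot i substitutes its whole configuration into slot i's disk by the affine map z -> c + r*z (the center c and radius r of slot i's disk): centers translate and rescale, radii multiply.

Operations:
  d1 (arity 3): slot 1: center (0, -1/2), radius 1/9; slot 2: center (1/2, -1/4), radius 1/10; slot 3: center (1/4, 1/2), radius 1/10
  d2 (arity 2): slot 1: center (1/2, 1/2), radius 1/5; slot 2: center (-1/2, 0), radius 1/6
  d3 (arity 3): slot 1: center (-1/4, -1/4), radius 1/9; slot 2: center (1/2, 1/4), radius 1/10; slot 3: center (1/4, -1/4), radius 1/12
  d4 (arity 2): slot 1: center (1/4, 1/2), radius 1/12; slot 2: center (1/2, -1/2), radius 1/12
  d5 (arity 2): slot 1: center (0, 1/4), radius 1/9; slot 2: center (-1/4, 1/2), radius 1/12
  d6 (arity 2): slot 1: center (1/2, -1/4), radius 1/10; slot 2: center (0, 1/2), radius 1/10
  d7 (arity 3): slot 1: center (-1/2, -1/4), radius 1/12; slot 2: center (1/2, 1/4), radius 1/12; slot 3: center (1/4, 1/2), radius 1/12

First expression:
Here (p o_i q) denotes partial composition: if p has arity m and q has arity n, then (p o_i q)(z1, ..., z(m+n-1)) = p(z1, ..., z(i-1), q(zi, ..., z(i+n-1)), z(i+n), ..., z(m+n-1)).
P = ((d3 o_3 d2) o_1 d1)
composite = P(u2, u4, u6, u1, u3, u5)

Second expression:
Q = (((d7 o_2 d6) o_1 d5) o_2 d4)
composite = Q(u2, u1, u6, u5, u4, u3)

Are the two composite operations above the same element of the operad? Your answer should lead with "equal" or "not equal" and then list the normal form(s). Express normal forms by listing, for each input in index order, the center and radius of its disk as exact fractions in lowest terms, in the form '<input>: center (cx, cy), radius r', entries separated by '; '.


not equal — first u1: center (1/2, 1/4), radius 1/10; u2: center (-1/4, -11/36), radius 1/81; u3: center (7/24, -5/24), radius 1/60; u4: center (-7/36, -5/18), radius 1/90; u5: center (5/24, -1/4), radius 1/72; u6: center (-2/9, -7/36), radius 1/90, second u1: center (-299/576, -59/288), radius 1/1728; u2: center (-1/2, -11/48), radius 1/108; u3: center (1/4, 1/2), radius 1/12; u4: center (1/2, 7/24), radius 1/120; u5: center (13/24, 11/48), radius 1/120; u6: center (-149/288, -61/288), radius 1/1728

The first expression reduces to u1: center (1/2, 1/4), radius 1/10; u2: center (-1/4, -11/36), radius 1/81; u3: center (7/24, -5/24), radius 1/60; u4: center (-7/36, -5/18), radius 1/90; u5: center (5/24, -1/4), radius 1/72; u6: center (-2/9, -7/36), radius 1/90
The second expression reduces to u1: center (-299/576, -59/288), radius 1/1728; u2: center (-1/2, -11/48), radius 1/108; u3: center (1/4, 1/2), radius 1/12; u4: center (1/2, 7/24), radius 1/120; u5: center (13/24, 11/48), radius 1/120; u6: center (-149/288, -61/288), radius 1/1728
They disagree, so not equal.


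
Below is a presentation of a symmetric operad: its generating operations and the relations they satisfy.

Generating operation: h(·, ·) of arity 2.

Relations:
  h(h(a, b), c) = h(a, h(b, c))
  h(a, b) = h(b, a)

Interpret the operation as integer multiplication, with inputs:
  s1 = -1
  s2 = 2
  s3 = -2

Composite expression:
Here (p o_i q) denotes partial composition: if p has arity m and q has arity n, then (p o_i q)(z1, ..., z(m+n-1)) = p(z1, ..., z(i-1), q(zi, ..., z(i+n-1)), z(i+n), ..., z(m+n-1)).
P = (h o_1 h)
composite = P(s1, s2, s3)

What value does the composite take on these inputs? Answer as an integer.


4

h(s1, s2) = -2
h(h(s1, s2), s3) = 4


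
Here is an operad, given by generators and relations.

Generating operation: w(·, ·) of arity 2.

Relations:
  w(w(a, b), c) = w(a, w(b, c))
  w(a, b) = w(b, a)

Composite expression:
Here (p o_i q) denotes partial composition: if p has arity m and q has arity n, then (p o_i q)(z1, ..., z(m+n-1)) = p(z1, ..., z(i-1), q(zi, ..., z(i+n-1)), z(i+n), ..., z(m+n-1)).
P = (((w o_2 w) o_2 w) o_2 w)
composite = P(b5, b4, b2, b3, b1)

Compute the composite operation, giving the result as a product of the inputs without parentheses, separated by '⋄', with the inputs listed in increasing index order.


b1 ⋄ b2 ⋄ b3 ⋄ b4 ⋄ b5

Key point: w commutes, so take the b-inputs in any fixed order.
w(b4, b2) spells out as b4 ⋄ b2
w(w(b4, b2), b3) spells out as b4 ⋄ b2 ⋄ b3
w(w(w(b4, b2), b3), b1) spells out as b4 ⋄ b2 ⋄ b3 ⋄ b1
w(b5, w(w(w(b4, b2), b3), b1)) spells out as b5 ⋄ b4 ⋄ b2 ⋄ b3 ⋄ b1
putting the inputs in ascending order: b1 ⋄ b2 ⋄ b3 ⋄ b4 ⋄ b5


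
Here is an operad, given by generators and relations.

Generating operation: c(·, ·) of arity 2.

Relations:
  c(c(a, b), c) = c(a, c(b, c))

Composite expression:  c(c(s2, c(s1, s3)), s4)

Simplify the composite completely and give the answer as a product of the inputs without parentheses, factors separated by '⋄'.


s2 ⋄ s1 ⋄ s3 ⋄ s4

Every regrouping of c is equal, so read the s-inputs in written order.
c(s1, s3) linearizes to s1 ⋄ s3
c(s2, c(s1, s3)) linearizes to s2 ⋄ s1 ⋄ s3
c(c(s2, c(s1, s3)), s4) linearizes to s2 ⋄ s1 ⋄ s3 ⋄ s4


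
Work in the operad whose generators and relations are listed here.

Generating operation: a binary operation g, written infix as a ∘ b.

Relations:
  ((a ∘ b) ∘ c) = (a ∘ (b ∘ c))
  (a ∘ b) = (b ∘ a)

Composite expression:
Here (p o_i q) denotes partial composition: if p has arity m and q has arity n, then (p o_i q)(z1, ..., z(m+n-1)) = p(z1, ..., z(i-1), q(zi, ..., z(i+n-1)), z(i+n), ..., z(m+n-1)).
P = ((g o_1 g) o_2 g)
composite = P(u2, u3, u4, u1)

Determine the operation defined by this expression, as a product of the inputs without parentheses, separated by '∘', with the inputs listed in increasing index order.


Reordering under g is free, so list the u-inputs canonically.
(u3 ∘ u4) spells out as u3 ∘ u4
(u2 ∘ (u3 ∘ u4)) spells out as u2 ∘ u3 ∘ u4
((u2 ∘ (u3 ∘ u4)) ∘ u1) spells out as u2 ∘ u3 ∘ u4 ∘ u1
putting the inputs in ascending order: u1 ∘ u2 ∘ u3 ∘ u4

u1 ∘ u2 ∘ u3 ∘ u4


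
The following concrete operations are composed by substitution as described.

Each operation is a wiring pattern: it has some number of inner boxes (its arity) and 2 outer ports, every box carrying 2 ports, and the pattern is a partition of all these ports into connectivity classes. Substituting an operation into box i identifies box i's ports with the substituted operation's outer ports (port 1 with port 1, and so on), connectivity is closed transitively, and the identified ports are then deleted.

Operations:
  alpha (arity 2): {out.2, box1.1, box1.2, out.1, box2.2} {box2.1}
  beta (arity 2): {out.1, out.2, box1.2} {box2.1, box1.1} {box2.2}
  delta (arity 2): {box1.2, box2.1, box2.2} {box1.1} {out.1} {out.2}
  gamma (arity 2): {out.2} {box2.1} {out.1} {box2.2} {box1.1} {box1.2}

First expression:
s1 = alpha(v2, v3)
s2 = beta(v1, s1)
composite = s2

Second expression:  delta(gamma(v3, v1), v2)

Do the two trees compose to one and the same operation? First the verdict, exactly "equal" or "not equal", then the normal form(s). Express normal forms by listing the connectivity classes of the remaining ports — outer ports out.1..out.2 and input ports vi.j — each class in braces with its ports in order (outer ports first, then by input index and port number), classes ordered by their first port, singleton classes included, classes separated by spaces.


Normal form of the first expression: {out.1, out.2, v1.2} {v1.1, v2.1, v2.2, v3.2} {v3.1}
Normal form of the second expression: {out.1} {out.2} {v1.1} {v1.2} {v2.1, v2.2} {v3.1} {v3.2}
No match — not equal.

not equal; the first gives {out.1, out.2, v1.2} {v1.1, v2.1, v2.2, v3.2} {v3.1} and the second {out.1} {out.2} {v1.1} {v1.2} {v2.1, v2.2} {v3.1} {v3.2}


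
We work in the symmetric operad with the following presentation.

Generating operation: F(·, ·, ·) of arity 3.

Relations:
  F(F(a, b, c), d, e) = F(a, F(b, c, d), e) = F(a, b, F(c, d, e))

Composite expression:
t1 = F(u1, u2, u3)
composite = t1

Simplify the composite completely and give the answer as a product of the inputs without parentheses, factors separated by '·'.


Under associativity of F, the answer is the u's in reading order.
F(u1, u2, u3) linearizes to u1 · u2 · u3

u1 · u2 · u3


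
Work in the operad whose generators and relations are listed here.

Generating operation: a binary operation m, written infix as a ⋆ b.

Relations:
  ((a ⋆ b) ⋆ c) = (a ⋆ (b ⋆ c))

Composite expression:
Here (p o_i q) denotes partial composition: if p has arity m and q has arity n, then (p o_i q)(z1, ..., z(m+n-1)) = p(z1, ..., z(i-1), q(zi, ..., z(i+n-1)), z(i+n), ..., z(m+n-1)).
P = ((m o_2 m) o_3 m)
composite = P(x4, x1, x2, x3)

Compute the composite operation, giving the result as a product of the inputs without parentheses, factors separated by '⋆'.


All parenthesizations of m agree; list the x-inputs left to right.
(x2 ⋆ x3) reduces to x2 ⋆ x3
(x1 ⋆ (x2 ⋆ x3)) reduces to x1 ⋆ x2 ⋆ x3
(x4 ⋆ (x1 ⋆ (x2 ⋆ x3))) reduces to x4 ⋆ x1 ⋆ x2 ⋆ x3

x4 ⋆ x1 ⋆ x2 ⋆ x3


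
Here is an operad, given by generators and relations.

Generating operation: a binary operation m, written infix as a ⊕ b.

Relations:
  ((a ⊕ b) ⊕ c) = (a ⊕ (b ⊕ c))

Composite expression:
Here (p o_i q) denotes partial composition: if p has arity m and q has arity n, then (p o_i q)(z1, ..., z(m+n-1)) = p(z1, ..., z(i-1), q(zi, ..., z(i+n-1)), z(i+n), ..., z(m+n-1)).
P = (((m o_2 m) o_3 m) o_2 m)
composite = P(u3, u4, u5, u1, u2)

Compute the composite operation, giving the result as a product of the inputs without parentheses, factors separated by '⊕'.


u3 ⊕ u4 ⊕ u5 ⊕ u1 ⊕ u2

The m-tree's shape is irrelevant; the u-reading-order decides.
(u4 ⊕ u5) spells out as u4 ⊕ u5
(u1 ⊕ u2) spells out as u1 ⊕ u2
((u4 ⊕ u5) ⊕ (u1 ⊕ u2)) spells out as u4 ⊕ u5 ⊕ u1 ⊕ u2
(u3 ⊕ ((u4 ⊕ u5) ⊕ (u1 ⊕ u2))) spells out as u3 ⊕ u4 ⊕ u5 ⊕ u1 ⊕ u2


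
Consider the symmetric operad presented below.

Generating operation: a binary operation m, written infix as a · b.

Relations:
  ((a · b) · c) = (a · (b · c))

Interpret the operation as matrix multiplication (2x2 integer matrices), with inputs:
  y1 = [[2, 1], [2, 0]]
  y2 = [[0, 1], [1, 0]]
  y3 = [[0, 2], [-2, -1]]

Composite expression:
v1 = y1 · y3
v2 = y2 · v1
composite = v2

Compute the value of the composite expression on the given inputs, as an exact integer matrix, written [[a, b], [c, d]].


[[0, 4], [-2, 3]]

(y1 · y3) = [[-2, 3], [0, 4]]
(y2 · (y1 · y3)) = [[0, 4], [-2, 3]]


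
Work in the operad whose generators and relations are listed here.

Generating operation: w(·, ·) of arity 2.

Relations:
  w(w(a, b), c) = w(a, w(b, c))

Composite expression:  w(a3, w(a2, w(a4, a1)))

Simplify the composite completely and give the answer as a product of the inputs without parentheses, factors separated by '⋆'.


a3 ⋆ a2 ⋆ a4 ⋆ a1


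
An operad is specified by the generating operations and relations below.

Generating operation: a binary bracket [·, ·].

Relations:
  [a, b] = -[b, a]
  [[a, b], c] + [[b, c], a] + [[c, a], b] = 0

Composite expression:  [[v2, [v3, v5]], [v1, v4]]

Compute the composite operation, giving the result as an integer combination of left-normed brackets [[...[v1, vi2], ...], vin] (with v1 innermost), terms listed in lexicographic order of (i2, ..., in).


-[[[[v1, v4], v2], v3], v5] + [[[[v1, v4], v2], v5], v3] + [[[[v1, v4], v3], v5], v2] - [[[[v1, v4], v5], v3], v2]

Antisymmetry and Jacobi reduce to v1-anchored left-normed brackets.
Composite bracket: [[v2, [v3, v5]], [v1, v4]]
Applying ab - ba throughout gives 16 signed words (2^4 = 16).
Coefficients come from the v1-initial words:
  from v1v4v2v3v5, sign -1: term -[[[[v1, v4], v2], v3], v5]
  from v1v4v2v5v3, sign +1: term +[[[[v1, v4], v2], v5], v3]
  from v1v4v3v5v2, sign +1: term +[[[[v1, v4], v3], v5], v2]
  from v1v4v5v3v2, sign -1: term -[[[[v1, v4], v5], v3], v2]


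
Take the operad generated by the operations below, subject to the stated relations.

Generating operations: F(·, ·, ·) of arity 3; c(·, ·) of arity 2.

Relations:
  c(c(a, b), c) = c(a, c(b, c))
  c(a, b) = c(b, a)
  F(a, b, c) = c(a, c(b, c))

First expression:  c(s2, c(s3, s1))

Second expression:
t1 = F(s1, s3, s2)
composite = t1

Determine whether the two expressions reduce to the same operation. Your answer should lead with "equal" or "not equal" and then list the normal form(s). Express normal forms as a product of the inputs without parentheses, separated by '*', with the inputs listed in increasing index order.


equal; both compose to s1 * s2 * s3

Reducing the first expression gives s1 * s2 * s3
Reducing the second expression gives s1 * s2 * s3
Both agree, so they are equal.


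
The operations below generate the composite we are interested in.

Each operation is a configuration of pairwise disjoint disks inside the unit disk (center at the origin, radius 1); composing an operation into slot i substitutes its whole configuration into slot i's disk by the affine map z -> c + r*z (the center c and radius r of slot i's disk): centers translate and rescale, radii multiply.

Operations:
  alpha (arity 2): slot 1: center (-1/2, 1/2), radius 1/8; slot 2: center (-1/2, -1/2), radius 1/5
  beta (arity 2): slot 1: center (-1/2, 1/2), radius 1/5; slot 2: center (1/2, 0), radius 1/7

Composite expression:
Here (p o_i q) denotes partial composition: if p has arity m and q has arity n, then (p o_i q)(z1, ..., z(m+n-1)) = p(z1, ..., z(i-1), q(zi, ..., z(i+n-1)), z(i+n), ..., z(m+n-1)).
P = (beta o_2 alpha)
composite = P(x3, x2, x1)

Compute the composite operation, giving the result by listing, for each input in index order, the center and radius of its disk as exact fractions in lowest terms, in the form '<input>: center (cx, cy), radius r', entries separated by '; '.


x1: center (3/7, -1/14), radius 1/35; x2: center (3/7, 1/14), radius 1/56; x3: center (-1/2, 1/2), radius 1/5

Nesting under beta composes maps z -> c + r*z down each x-path.
tracing x3 down its 1-map path: center (-1/2, 1/2), radius 1/5
tracing x2 down its 2-map path: center (3/7, 1/14), radius 1/56
tracing x1 down its 2-map path: center (3/7, -1/14), radius 1/35


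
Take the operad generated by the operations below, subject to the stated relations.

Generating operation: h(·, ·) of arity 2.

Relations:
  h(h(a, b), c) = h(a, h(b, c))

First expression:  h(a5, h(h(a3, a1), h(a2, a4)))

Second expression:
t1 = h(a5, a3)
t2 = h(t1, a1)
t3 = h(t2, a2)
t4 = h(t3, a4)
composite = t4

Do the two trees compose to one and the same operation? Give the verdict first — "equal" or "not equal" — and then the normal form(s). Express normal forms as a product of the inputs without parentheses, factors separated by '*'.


equal; both compose to a5 * a3 * a1 * a2 * a4

The first expression, normalized: a5 * a3 * a1 * a2 * a4
The second expression, normalized: a5 * a3 * a1 * a2 * a4
Same normal form: equal.


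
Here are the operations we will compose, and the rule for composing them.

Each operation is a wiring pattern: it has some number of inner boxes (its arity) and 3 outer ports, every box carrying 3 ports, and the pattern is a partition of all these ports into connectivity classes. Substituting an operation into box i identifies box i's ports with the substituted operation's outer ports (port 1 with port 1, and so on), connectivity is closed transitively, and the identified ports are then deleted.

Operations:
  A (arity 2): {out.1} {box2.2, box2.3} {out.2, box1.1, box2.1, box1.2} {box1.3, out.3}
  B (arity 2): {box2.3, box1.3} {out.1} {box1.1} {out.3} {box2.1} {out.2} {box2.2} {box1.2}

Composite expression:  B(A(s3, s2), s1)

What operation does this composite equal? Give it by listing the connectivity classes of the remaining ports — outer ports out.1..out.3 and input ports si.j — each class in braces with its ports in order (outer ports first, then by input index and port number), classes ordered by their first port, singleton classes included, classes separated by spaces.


{out.1} {out.2} {out.3} {s1.1} {s1.2} {s1.3, s3.3} {s2.1, s3.1, s3.2} {s2.2, s2.3}

Substituting into B glues patterns; closure does the rest.
after A, the pattern on (s3, s2) reads {out.1} {out.2, s2.1, s3.1, s3.2} {out.3, s3.3} {s2.2, s2.3} (out.j = its outer ports)
after B, the pattern on (s3, s2, s1) reads {out.1} {out.2} {out.3} {s1.1} {s1.2} {s1.3, s3.3} {s2.1, s3.1, s3.2} {s2.2, s2.3} (out.j = its outer ports)
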